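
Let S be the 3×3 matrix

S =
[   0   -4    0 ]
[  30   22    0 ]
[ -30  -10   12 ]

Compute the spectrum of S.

Set up det(tI - S) = 0.
Expanding along the first row, p(t) = t^3 - 34t^2 + 384t - 1440.
Rational-root test: t = 10 gives p(10) = 0.
Dividing by (t - 10) leaves t^2 - 24t + 144.
The quadratic factor is (t - 12)^2.
Eigenvalues: 10, 12, 12.

10, 12, 12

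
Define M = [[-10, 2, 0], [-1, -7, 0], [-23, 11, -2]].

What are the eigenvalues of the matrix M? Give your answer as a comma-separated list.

The characteristic polynomial is p(λ) = det(λI - M).
Expanding along the first row, p(λ) = λ^3 + 19λ^2 + 106λ + 144.
Since p(-2) = 0, λ = -2 is a root.
Dividing by (λ + 2) leaves λ^2 + 17λ + 72.
The quadratic factors as (λ + 9)·(λ + 8).
Eigenvalues: -9, -8, -2.

-9, -8, -2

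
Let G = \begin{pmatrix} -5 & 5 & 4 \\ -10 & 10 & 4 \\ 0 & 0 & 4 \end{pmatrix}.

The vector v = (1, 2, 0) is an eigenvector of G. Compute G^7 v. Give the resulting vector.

(78125, 156250, 0)

First find the eigenvalue: Gv = (5, 10, 0) = 5·(1, 2, 0), so λ = 5.
Then G^7 v = λ^7·v = 5^7·(1, 2, 0) = 78125·(1, 2, 0) = (78125, 156250, 0).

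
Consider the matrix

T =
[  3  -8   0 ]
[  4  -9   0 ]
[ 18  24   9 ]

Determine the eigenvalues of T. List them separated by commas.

Compute the characteristic polynomial p(r) = det(rI - T).
Expanding the 3×3 determinant: p(r) = r^3 - 3r^2 - 49r - 45.
Rational-root test: r = -5 gives p(-5) = 0.
Factor out (r + 5): p(r) = (r + 5)·(r^2 - 8r - 9).
The quadratic factors as (r + 1)·(r - 9).
Eigenvalues: -5, -1, 9.

-5, -1, 9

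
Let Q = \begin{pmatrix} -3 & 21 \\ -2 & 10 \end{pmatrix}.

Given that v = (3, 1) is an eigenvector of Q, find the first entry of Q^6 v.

First find the eigenvalue: Qv = (12, 4) = 4·(3, 1), so λ = 4.
Then Q^6 v = λ^6·v = 4^6·(3, 1) = 4096·(3, 1) = (12288, 4096).

12288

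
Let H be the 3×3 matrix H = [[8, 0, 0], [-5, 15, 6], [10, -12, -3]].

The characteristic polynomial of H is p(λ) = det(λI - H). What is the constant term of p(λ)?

-216

p(λ) = λ^3 - 20λ^2 + 123λ - 216.
The constant term is -216.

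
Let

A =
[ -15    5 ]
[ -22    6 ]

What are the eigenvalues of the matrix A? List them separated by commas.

det(A - μI) = (-15 - μ)(6 - μ) - (5)·(-22) = μ^2 + 9μ + 20.
This factors as (μ + 5)·(μ + 4) = 0.
Eigenvalues: -5, -4.

-5, -4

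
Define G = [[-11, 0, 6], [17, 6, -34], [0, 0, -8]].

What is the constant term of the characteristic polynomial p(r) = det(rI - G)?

-528

p(0) = det(0·I − G) = det(−G) = (−1)^3·det(G).
det(G) = 528, so p(0) = -528.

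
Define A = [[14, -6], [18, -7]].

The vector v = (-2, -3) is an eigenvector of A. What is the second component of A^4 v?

-1875

First find the eigenvalue: Av = (-10, -15) = 5·(-2, -3), so λ = 5.
Then A^4 v = λ^4·v = 5^4·(-2, -3) = 625·(-2, -3) = (-1250, -1875).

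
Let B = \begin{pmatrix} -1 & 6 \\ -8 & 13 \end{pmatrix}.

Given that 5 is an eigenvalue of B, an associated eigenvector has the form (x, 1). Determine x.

We need (B - 5I)v = 0.
B - 5I = [[-6, 6], [-8, 8]].
Row 1: (-6)·x + (6)·1 = 0
Row 2: (-8)·x + (8)·1 = 0
Solving gives x = 1.
Check: B·(1, 1) = (5, 5) = 5·(1, 1).

1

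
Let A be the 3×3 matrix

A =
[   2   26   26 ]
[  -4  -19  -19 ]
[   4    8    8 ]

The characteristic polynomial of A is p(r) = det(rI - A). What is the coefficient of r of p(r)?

-22

p(r) = r^3 + 9r^2 - 22r.
The coefficient of r is -22.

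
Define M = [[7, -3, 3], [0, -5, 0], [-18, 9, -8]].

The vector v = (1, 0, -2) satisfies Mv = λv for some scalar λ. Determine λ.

1

Compute Mv: M·(1, 0, -2) = (1, 0, -2).
Since Mv = λv, compare component 1: 1 = λ·1, so λ = 1.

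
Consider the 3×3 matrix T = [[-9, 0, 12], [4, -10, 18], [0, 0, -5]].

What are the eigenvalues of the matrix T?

-10, -9, -5

Compute the characteristic polynomial p(μ) = det(μI - T).
Expanding along the first row, p(μ) = μ^3 + 24μ^2 + 185μ + 450.
Rational-root test: μ = -9 gives p(-9) = 0.
Factor out (μ + 9): p(μ) = (μ + 9)·(μ^2 + 15μ + 50).
The quadratic factors as (μ + 10)·(μ + 5).
Eigenvalues: -10, -9, -5.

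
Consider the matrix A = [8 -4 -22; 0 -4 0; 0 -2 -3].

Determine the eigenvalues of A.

Compute the characteristic polynomial p(s) = det(sI - A).
Expanding the 3×3 determinant: p(s) = s^3 - s^2 - 44s - 96.
Rational-root test: s = 8 gives p(8) = 0.
Dividing by (s - 8) leaves s^2 + 7s + 12.
The quadratic factors as (s + 4)·(s + 3).
Eigenvalues: -4, -3, 8.

-4, -3, 8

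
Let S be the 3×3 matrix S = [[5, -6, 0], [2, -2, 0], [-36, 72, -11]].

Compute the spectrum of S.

The characteristic polynomial is p(λ) = det(λI - S).
Expanding along the first row, p(λ) = λ^3 + 8λ^2 - 31λ + 22.
Rational-root test: λ = 1 gives p(1) = 0.
Factor out (λ - 1): p(λ) = (λ - 1)·(λ^2 + 9λ - 22).
The quadratic factors as (λ + 11)·(λ - 2).
Eigenvalues: -11, 1, 2.

-11, 1, 2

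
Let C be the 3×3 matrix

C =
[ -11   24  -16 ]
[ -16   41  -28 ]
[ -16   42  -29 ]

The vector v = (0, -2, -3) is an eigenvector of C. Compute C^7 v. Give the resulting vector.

First find the eigenvalue: Cv = (0, 2, 3) = -1·(0, -2, -3), so λ = -1.
Then C^7 v = λ^7·v = (-1)^7·(0, -2, -3) = -1·(0, -2, -3) = (0, 2, 3).

(0, 2, 3)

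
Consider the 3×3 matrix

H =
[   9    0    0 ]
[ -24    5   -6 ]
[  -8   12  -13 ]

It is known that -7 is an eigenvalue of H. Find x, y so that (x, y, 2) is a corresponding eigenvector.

0, 1

We need (H + 7I)v = 0.
H + 7I = [[16, 0, 0], [-24, 12, -6], [-8, 12, -6]].
Row 1: (16)·x + (0)·y + (0)·2 = 0
Row 2: (-24)·x + (12)·y + (-6)·2 = 0
Row 3: (-8)·x + (12)·y + (-6)·2 = 0
Solving gives x = 0, y = 1.
Check: H·(0, 1, 2) = (0, -7, -14) = -7·(0, 1, 2).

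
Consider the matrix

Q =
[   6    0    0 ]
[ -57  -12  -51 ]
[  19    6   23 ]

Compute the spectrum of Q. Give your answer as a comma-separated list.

Compute the characteristic polynomial p(r) = det(rI - Q).
Expanding along the first row, p(r) = r^3 - 17r^2 + 96r - 180.
Rational-root test: r = 6 gives p(6) = 0.
Factor out (r - 6): p(r) = (r - 6)·(r^2 - 11r + 30).
The quadratic factors as (r - 5)·(r - 6).
Eigenvalues: 5, 6, 6.

5, 6, 6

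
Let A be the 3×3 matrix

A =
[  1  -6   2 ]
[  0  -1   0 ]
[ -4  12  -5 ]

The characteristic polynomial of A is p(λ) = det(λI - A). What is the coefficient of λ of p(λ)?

p(λ) = λ^3 + 5λ^2 + 7λ + 3.
The coefficient of λ is 7.

7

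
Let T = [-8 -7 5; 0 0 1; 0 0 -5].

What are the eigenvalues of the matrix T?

T is upper triangular, so its eigenvalues are the diagonal entries.
Diagonal: -8, 0, -5.

-8, -5, 0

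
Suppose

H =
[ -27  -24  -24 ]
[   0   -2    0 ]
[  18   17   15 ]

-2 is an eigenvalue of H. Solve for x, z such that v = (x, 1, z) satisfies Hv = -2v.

We need (H + 2I)v = 0.
H + 2I = [[-25, -24, -24], [0, 0, 0], [18, 17, 17]].
Row 1: (-25)·x + (-24)·1 + (-24)·z = 0
Row 2: (0)·x + (0)·1 + (0)·z = 0
Row 3: (18)·x + (17)·1 + (17)·z = 0
Solving gives x = 0, z = -1.
Check: H·(0, 1, -1) = (0, -2, 2) = -2·(0, 1, -1).

0, -1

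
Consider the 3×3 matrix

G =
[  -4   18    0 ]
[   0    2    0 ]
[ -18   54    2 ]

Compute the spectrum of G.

Compute the characteristic polynomial p(r) = det(rI - G).
Expanding the 3×3 determinant: p(r) = r^3 - 12r + 16.
Try r = 2: p(2) = 0, so 2 is a root.
Dividing by (r - 2) leaves r^2 + 2r - 8.
The quadratic factors as (r + 4)·(r - 2).
Eigenvalues: -4, 2, 2.

-4, 2, 2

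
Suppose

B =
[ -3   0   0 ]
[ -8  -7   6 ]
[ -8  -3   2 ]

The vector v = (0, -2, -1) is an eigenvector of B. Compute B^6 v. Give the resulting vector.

First find the eigenvalue: Bv = (0, 8, 4) = -4·(0, -2, -1), so λ = -4.
Then B^6 v = λ^6·v = (-4)^6·(0, -2, -1) = 4096·(0, -2, -1) = (0, -8192, -4096).

(0, -8192, -4096)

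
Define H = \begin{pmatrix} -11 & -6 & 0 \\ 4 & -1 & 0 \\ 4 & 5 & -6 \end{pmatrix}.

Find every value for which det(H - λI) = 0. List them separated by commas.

-7, -6, -5

Compute the characteristic polynomial p(s) = det(sI - H).
Expanding the 3×3 determinant: p(s) = s^3 + 18s^2 + 107s + 210.
Rational-root test: s = -5 gives p(-5) = 0.
Factor out (s + 5): p(s) = (s + 5)·(s^2 + 13s + 42).
The quadratic factors as (s + 7)·(s + 6).
Eigenvalues: -7, -6, -5.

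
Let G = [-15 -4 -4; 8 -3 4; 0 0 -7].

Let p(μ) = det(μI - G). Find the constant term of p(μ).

539

p(μ) = μ^3 + 25μ^2 + 203μ + 539.
The constant term is 539.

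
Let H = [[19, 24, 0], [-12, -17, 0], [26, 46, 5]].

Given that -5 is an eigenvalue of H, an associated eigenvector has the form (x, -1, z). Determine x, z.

We need (H + 5I)v = 0.
H + 5I = [[24, 24, 0], [-12, -12, 0], [26, 46, 10]].
Row 1: (24)·x + (24)·-1 + (0)·z = 0
Row 2: (-12)·x + (-12)·-1 + (0)·z = 0
Row 3: (26)·x + (46)·-1 + (10)·z = 0
Solving gives x = 1, z = 2.
Check: H·(1, -1, 2) = (-5, 5, -10) = -5·(1, -1, 2).

1, 2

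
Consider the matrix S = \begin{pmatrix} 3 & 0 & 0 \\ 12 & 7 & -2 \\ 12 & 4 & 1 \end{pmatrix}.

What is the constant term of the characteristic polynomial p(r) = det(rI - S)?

p(0) = det(0·I − S) = det(−S) = (−1)^3·det(S).
det(S) = 45, so p(0) = -45.

-45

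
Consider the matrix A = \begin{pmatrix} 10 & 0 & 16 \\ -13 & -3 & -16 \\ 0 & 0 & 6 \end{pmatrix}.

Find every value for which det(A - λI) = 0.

The characteristic polynomial is p(λ) = det(λI - A).
Cofactor expansion gives p(λ) = λ^3 - 13λ^2 + 12λ + 180.
Since p(-3) = 0, λ = -3 is a root.
Factor out (λ + 3): p(λ) = (λ + 3)·(λ^2 - 16λ + 60).
The quadratic factors as (λ - 6)·(λ - 10).
Eigenvalues: -3, 6, 10.

-3, 6, 10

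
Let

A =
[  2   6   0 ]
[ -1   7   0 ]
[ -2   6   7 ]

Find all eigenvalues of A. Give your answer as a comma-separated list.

Compute the characteristic polynomial p(s) = det(sI - A).
Cofactor expansion gives p(s) = s^3 - 16s^2 + 83s - 140.
Since p(4) = 0, s = 4 is a root.
Factor out (s - 4): p(s) = (s - 4)·(s^2 - 12s + 35).
The quadratic factors as (s - 5)·(s - 7).
Eigenvalues: 4, 5, 7.

4, 5, 7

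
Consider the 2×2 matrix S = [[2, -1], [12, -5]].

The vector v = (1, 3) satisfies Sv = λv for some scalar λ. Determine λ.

-1

Compute Sv: S·(1, 3) = (-1, -3).
Since Sv = λv, compare component 1: -1 = λ·1, so λ = -1.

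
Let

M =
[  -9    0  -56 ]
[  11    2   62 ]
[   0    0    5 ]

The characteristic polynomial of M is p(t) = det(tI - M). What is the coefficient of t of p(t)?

-53

p(t) = t^3 + 2t^2 - 53t + 90.
The coefficient of t is -53.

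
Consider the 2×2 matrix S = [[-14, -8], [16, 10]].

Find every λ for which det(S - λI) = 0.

-6, 2

det(S - sI) = (-14 - s)(10 - s) - (-8)·(16) = s^2 + 4s - 12.
This factors as (s + 6)·(s - 2) = 0.
Eigenvalues: -6, 2.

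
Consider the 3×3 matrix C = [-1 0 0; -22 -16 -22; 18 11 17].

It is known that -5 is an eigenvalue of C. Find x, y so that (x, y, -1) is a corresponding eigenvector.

We need (C + 5I)v = 0.
C + 5I = [[4, 0, 0], [-22, -11, -22], [18, 11, 22]].
Row 1: (4)·x + (0)·y + (0)·-1 = 0
Row 2: (-22)·x + (-11)·y + (-22)·-1 = 0
Row 3: (18)·x + (11)·y + (22)·-1 = 0
Solving gives x = 0, y = 2.
Check: C·(0, 2, -1) = (0, -10, 5) = -5·(0, 2, -1).

0, 2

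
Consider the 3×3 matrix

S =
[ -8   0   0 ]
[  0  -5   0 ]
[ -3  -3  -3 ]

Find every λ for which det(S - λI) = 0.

-8, -5, -3

S is lower triangular, so its eigenvalues are the diagonal entries.
Diagonal: -8, -5, -3.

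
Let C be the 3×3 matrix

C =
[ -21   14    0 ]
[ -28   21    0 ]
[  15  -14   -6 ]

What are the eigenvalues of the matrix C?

-7, -6, 7

The characteristic polynomial is p(r) = det(rI - C).
Expanding the 3×3 determinant: p(r) = r^3 + 6r^2 - 49r - 294.
Since p(-6) = 0, r = -6 is a root.
Dividing by (r + 6) leaves r^2 - 49.
The quadratic factors as (r + 7)·(r - 7).
Eigenvalues: -7, -6, 7.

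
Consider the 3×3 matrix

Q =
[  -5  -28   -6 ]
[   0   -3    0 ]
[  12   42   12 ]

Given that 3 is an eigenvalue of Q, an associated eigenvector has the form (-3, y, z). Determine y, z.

We need (Q - 3I)v = 0.
Q - 3I = [[-8, -28, -6], [0, -6, 0], [12, 42, 9]].
Row 1: (-8)·-3 + (-28)·y + (-6)·z = 0
Row 2: (0)·-3 + (-6)·y + (0)·z = 0
Row 3: (12)·-3 + (42)·y + (9)·z = 0
Solving gives y = 0, z = 4.
Check: Q·(-3, 0, 4) = (-9, 0, 12) = 3·(-3, 0, 4).

0, 4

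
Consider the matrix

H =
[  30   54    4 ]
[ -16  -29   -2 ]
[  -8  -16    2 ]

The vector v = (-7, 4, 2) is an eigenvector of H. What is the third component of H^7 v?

First find the eigenvalue: Hv = (14, -8, -4) = -2·(-7, 4, 2), so λ = -2.
Then H^7 v = λ^7·v = (-2)^7·(-7, 4, 2) = -128·(-7, 4, 2) = (896, -512, -256).

-256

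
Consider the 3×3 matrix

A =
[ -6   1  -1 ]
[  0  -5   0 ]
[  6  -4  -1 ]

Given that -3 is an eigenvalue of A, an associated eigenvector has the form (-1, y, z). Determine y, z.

We need (A + 3I)v = 0.
A + 3I = [[-3, 1, -1], [0, -2, 0], [6, -4, 2]].
Row 1: (-3)·-1 + (1)·y + (-1)·z = 0
Row 2: (0)·-1 + (-2)·y + (0)·z = 0
Row 3: (6)·-1 + (-4)·y + (2)·z = 0
Solving gives y = 0, z = 3.
Check: A·(-1, 0, 3) = (3, 0, -9) = -3·(-1, 0, 3).

0, 3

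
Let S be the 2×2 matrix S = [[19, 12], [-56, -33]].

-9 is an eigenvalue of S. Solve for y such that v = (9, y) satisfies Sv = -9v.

-21

We need (S + 9I)v = 0.
S + 9I = [[28, 12], [-56, -24]].
Row 1: (28)·9 + (12)·y = 0
Row 2: (-56)·9 + (-24)·y = 0
Solving gives y = -21.
Check: S·(9, -21) = (-81, 189) = -9·(9, -21).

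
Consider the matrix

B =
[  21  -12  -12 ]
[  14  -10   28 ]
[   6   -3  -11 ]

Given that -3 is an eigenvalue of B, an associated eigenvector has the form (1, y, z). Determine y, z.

2, 0

We need (B + 3I)v = 0.
B + 3I = [[24, -12, -12], [14, -7, 28], [6, -3, -8]].
Row 1: (24)·1 + (-12)·y + (-12)·z = 0
Row 2: (14)·1 + (-7)·y + (28)·z = 0
Row 3: (6)·1 + (-3)·y + (-8)·z = 0
Solving gives y = 2, z = 0.
Check: B·(1, 2, 0) = (-3, -6, 0) = -3·(1, 2, 0).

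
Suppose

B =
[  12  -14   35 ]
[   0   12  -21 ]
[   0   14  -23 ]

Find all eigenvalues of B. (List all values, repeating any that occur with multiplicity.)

-9, -2, 12

The characteristic polynomial is p(t) = det(tI - B).
Cofactor expansion gives p(t) = t^3 - t^2 - 114t - 216.
Since p(-2) = 0, t = -2 is a root.
Dividing by (t + 2) leaves t^2 - 3t - 108.
The quadratic factors as (t + 9)·(t - 12).
Eigenvalues: -9, -2, 12.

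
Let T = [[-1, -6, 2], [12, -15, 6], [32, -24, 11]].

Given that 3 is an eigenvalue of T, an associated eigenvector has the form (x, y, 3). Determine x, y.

0, 1

We need (T - 3I)v = 0.
T - 3I = [[-4, -6, 2], [12, -18, 6], [32, -24, 8]].
Row 1: (-4)·x + (-6)·y + (2)·3 = 0
Row 2: (12)·x + (-18)·y + (6)·3 = 0
Row 3: (32)·x + (-24)·y + (8)·3 = 0
Solving gives x = 0, y = 1.
Check: T·(0, 1, 3) = (0, 3, 9) = 3·(0, 1, 3).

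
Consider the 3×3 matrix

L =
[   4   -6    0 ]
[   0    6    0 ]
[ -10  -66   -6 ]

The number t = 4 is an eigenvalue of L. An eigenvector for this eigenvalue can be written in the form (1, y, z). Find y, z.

We need (L - 4I)v = 0.
L - 4I = [[0, -6, 0], [0, 2, 0], [-10, -66, -10]].
Row 1: (0)·1 + (-6)·y + (0)·z = 0
Row 2: (0)·1 + (2)·y + (0)·z = 0
Row 3: (-10)·1 + (-66)·y + (-10)·z = 0
Solving gives y = 0, z = -1.
Check: L·(1, 0, -1) = (4, 0, -4) = 4·(1, 0, -1).

0, -1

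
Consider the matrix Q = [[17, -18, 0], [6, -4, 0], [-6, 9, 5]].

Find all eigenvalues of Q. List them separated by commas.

5, 5, 8

The characteristic polynomial is p(t) = det(tI - Q).
Cofactor expansion gives p(t) = t^3 - 18t^2 + 105t - 200.
Try t = 5: p(5) = 0, so 5 is a root.
Factor out (t - 5): p(t) = (t - 5)·(t^2 - 13t + 40).
The quadratic factors as (t - 5)·(t - 8).
Eigenvalues: 5, 5, 8.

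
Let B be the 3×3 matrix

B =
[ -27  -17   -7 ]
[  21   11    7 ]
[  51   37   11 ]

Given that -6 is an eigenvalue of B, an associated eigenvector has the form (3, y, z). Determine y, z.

0, -9

We need (B + 6I)v = 0.
B + 6I = [[-21, -17, -7], [21, 17, 7], [51, 37, 17]].
Row 1: (-21)·3 + (-17)·y + (-7)·z = 0
Row 2: (21)·3 + (17)·y + (7)·z = 0
Row 3: (51)·3 + (37)·y + (17)·z = 0
Solving gives y = 0, z = -9.
Check: B·(3, 0, -9) = (-18, 0, 54) = -6·(3, 0, -9).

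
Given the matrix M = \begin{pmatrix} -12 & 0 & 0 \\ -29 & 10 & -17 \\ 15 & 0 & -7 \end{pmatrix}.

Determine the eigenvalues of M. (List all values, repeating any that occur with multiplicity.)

Set up det(λI - M) = 0.
Cofactor expansion gives p(λ) = λ^3 + 9λ^2 - 106λ - 840.
Since p(-12) = 0, λ = -12 is a root.
Factor out (λ + 12): p(λ) = (λ + 12)·(λ^2 - 3λ - 70).
The quadratic factors as (λ + 7)·(λ - 10).
Eigenvalues: -12, -7, 10.

-12, -7, 10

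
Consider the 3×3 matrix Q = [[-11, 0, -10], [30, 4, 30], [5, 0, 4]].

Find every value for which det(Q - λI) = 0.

Compute the characteristic polynomial p(t) = det(tI - Q).
Expanding the 3×3 determinant: p(t) = t^3 + 3t^2 - 22t - 24.
Rational-root test: t = -1 gives p(-1) = 0.
Dividing by (t + 1) leaves t^2 + 2t - 24.
The quadratic factors as (t + 6)·(t - 4).
Eigenvalues: -6, -1, 4.

-6, -1, 4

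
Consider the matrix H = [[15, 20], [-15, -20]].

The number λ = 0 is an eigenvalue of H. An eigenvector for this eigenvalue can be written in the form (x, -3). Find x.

4

We need (H)v = 0.
H = [[15, 20], [-15, -20]].
Row 1: (15)·x + (20)·-3 = 0
Row 2: (-15)·x + (-20)·-3 = 0
Solving gives x = 4.
Check: H·(4, -3) = (0, 0) = 0·(4, -3).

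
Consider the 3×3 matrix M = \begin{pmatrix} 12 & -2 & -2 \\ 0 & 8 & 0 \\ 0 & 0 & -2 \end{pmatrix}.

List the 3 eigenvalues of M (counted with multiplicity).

-2, 8, 12

M is upper triangular, so its eigenvalues are the diagonal entries.
Diagonal: 12, 8, -2.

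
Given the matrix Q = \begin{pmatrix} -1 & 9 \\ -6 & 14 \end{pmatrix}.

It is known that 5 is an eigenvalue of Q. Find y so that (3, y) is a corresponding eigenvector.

2

We need (Q - 5I)v = 0.
Q - 5I = [[-6, 9], [-6, 9]].
Row 1: (-6)·3 + (9)·y = 0
Row 2: (-6)·3 + (9)·y = 0
Solving gives y = 2.
Check: Q·(3, 2) = (15, 10) = 5·(3, 2).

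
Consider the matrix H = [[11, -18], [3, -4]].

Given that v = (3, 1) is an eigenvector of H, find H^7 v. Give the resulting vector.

First find the eigenvalue: Hv = (15, 5) = 5·(3, 1), so λ = 5.
Then H^7 v = λ^7·v = 5^7·(3, 1) = 78125·(3, 1) = (234375, 78125).

(234375, 78125)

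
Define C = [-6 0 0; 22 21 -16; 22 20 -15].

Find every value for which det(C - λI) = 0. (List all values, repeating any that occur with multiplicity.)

The characteristic polynomial is p(s) = det(sI - C).
Expanding the 3×3 determinant: p(s) = s^3 - 31s + 30.
Try s = 5: p(5) = 0, so 5 is a root.
Dividing by (s - 5) leaves s^2 + 5s - 6.
The quadratic factors as (s + 6)·(s - 1).
Eigenvalues: -6, 1, 5.

-6, 1, 5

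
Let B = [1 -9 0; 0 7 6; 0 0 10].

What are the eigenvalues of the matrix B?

1, 7, 10

B is upper triangular, so its eigenvalues are the diagonal entries.
Diagonal: 1, 7, 10.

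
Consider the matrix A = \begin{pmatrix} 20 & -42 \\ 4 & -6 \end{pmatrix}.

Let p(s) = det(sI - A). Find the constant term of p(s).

48

p(s) = s^2 - 14s + 48.
The constant term is 48.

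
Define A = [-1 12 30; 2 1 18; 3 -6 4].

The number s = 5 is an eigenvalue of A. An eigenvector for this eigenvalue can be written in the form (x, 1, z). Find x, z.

2, 0

We need (A - 5I)v = 0.
A - 5I = [[-6, 12, 30], [2, -4, 18], [3, -6, -1]].
Row 1: (-6)·x + (12)·1 + (30)·z = 0
Row 2: (2)·x + (-4)·1 + (18)·z = 0
Row 3: (3)·x + (-6)·1 + (-1)·z = 0
Solving gives x = 2, z = 0.
Check: A·(2, 1, 0) = (10, 5, 0) = 5·(2, 1, 0).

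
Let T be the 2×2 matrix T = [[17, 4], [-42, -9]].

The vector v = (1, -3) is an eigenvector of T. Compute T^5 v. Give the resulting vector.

First find the eigenvalue: Tv = (5, -15) = 5·(1, -3), so λ = 5.
Then T^5 v = λ^5·v = 5^5·(1, -3) = 3125·(1, -3) = (3125, -9375).

(3125, -9375)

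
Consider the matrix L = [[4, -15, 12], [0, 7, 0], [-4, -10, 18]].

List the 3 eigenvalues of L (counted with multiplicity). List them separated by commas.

The characteristic polynomial is p(lambda) = det(lambda·I - L).
Cofactor expansion gives p(lambda) = lambda^3 - 29·lambda^2 + 274·lambda - 840.
Rational-root test: lambda = 10 gives p(10) = 0.
Factor out (lambda - 10): p(lambda) = (lambda - 10)·(lambda^2 - 19·lambda + 84).
The quadratic factors as (lambda - 7)·(lambda - 12).
Eigenvalues: 7, 10, 12.

7, 10, 12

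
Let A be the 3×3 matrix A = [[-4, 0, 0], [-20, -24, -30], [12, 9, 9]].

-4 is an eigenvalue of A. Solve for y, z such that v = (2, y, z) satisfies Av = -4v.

We need (A + 4I)v = 0.
A + 4I = [[0, 0, 0], [-20, -20, -30], [12, 9, 13]].
Row 1: (0)·2 + (0)·y + (0)·z = 0
Row 2: (-20)·2 + (-20)·y + (-30)·z = 0
Row 3: (12)·2 + (9)·y + (13)·z = 0
Solving gives y = -20, z = 12.
Check: A·(2, -20, 12) = (-8, 80, -48) = -4·(2, -20, 12).

-20, 12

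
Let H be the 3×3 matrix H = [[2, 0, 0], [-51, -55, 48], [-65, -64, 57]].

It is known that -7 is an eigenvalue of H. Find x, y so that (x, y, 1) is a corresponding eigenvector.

We need (H + 7I)v = 0.
H + 7I = [[9, 0, 0], [-51, -48, 48], [-65, -64, 64]].
Row 1: (9)·x + (0)·y + (0)·1 = 0
Row 2: (-51)·x + (-48)·y + (48)·1 = 0
Row 3: (-65)·x + (-64)·y + (64)·1 = 0
Solving gives x = 0, y = 1.
Check: H·(0, 1, 1) = (0, -7, -7) = -7·(0, 1, 1).

0, 1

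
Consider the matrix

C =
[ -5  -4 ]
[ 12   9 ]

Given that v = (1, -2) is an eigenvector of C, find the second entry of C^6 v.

First find the eigenvalue: Cv = (3, -6) = 3·(1, -2), so λ = 3.
Then C^6 v = λ^6·v = 3^6·(1, -2) = 729·(1, -2) = (729, -1458).

-1458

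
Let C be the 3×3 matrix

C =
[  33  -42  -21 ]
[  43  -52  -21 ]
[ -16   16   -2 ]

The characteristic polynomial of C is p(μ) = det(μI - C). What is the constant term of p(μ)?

p(μ) = μ^3 + 21μ^2 + 128μ + 180.
The constant term is 180.

180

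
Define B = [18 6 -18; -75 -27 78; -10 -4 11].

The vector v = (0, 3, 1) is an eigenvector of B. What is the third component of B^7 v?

-1

First find the eigenvalue: Bv = (0, -3, -1) = -1·(0, 3, 1), so λ = -1.
Then B^7 v = λ^7·v = (-1)^7·(0, 3, 1) = -1·(0, 3, 1) = (0, -3, -1).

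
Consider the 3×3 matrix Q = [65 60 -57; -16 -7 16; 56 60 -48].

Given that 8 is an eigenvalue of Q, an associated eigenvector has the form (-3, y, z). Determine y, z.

We need (Q - 8I)v = 0.
Q - 8I = [[57, 60, -57], [-16, -15, 16], [56, 60, -56]].
Row 1: (57)·-3 + (60)·y + (-57)·z = 0
Row 2: (-16)·-3 + (-15)·y + (16)·z = 0
Row 3: (56)·-3 + (60)·y + (-56)·z = 0
Solving gives y = 0, z = -3.
Check: Q·(-3, 0, -3) = (-24, 0, -24) = 8·(-3, 0, -3).

0, -3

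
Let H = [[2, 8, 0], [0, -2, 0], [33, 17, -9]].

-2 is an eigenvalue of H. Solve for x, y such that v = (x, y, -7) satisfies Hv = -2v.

We need (H + 2I)v = 0.
H + 2I = [[4, 8, 0], [0, 0, 0], [33, 17, -7]].
Row 1: (4)·x + (8)·y + (0)·-7 = 0
Row 2: (0)·x + (0)·y + (0)·-7 = 0
Row 3: (33)·x + (17)·y + (-7)·-7 = 0
Solving gives x = -2, y = 1.
Check: H·(-2, 1, -7) = (4, -2, 14) = -2·(-2, 1, -7).

-2, 1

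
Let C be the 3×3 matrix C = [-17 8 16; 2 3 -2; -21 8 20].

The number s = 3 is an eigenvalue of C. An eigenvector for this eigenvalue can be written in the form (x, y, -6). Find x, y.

We need (C - 3I)v = 0.
C - 3I = [[-20, 8, 16], [2, 0, -2], [-21, 8, 17]].
Row 1: (-20)·x + (8)·y + (16)·-6 = 0
Row 2: (2)·x + (0)·y + (-2)·-6 = 0
Row 3: (-21)·x + (8)·y + (17)·-6 = 0
Solving gives x = -6, y = -3.
Check: C·(-6, -3, -6) = (-18, -9, -18) = 3·(-6, -3, -6).

-6, -3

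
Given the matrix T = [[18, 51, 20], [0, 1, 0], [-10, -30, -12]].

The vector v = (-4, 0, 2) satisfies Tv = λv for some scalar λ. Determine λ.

8

Compute Tv: T·(-4, 0, 2) = (-32, 0, 16).
Since Tv = λv, compare component 1: -32 = λ·-4, so λ = 8.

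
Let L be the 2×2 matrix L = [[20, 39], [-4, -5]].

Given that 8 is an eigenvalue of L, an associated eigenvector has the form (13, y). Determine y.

We need (L - 8I)v = 0.
L - 8I = [[12, 39], [-4, -13]].
Row 1: (12)·13 + (39)·y = 0
Row 2: (-4)·13 + (-13)·y = 0
Solving gives y = -4.
Check: L·(13, -4) = (104, -32) = 8·(13, -4).

-4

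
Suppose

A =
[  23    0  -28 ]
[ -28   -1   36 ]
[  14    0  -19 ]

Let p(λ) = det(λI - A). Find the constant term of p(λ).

p(λ) = λ^3 - 3λ^2 - 49λ - 45.
The constant term is -45.

-45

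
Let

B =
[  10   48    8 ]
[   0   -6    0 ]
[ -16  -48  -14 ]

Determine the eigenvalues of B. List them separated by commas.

Set up det(tI - B) = 0.
Expanding along the first row, p(t) = t^3 + 10t^2 + 12t - 72.
Since p(-6) = 0, t = -6 is a root.
Factor out (t + 6): p(t) = (t + 6)·(t^2 + 4t - 12).
The quadratic factors as (t + 6)·(t - 2).
Eigenvalues: -6, -6, 2.

-6, -6, 2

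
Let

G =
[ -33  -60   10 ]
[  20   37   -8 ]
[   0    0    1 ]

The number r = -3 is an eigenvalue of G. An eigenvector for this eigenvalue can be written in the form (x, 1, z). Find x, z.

-2, 0

We need (G + 3I)v = 0.
G + 3I = [[-30, -60, 10], [20, 40, -8], [0, 0, 4]].
Row 1: (-30)·x + (-60)·1 + (10)·z = 0
Row 2: (20)·x + (40)·1 + (-8)·z = 0
Row 3: (0)·x + (0)·1 + (4)·z = 0
Solving gives x = -2, z = 0.
Check: G·(-2, 1, 0) = (6, -3, 0) = -3·(-2, 1, 0).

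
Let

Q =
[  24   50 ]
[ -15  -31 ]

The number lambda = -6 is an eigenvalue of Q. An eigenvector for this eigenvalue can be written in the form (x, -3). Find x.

5

We need (Q + 6I)v = 0.
Q + 6I = [[30, 50], [-15, -25]].
Row 1: (30)·x + (50)·-3 = 0
Row 2: (-15)·x + (-25)·-3 = 0
Solving gives x = 5.
Check: Q·(5, -3) = (-30, 18) = -6·(5, -3).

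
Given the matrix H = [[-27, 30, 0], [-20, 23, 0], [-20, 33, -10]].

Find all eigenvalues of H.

Compute the characteristic polynomial p(μ) = det(μI - H).
Expanding the 3×3 determinant: p(μ) = μ^3 + 14μ^2 + 19μ - 210.
Since p(3) = 0, μ = 3 is a root.
Factor out (μ - 3): p(μ) = (μ - 3)·(μ^2 + 17μ + 70).
The quadratic factors as (μ + 10)·(μ + 7).
Eigenvalues: -10, -7, 3.

-10, -7, 3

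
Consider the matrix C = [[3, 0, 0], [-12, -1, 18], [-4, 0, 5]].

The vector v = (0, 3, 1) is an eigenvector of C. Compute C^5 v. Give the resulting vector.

(0, 9375, 3125)

First find the eigenvalue: Cv = (0, 15, 5) = 5·(0, 3, 1), so λ = 5.
Then C^5 v = λ^5·v = 5^5·(0, 3, 1) = 3125·(0, 3, 1) = (0, 9375, 3125).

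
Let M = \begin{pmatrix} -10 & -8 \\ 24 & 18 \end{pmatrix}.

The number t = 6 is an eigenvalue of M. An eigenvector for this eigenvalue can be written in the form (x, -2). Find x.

We need (M - 6I)v = 0.
M - 6I = [[-16, -8], [24, 12]].
Row 1: (-16)·x + (-8)·-2 = 0
Row 2: (24)·x + (12)·-2 = 0
Solving gives x = 1.
Check: M·(1, -2) = (6, -12) = 6·(1, -2).

1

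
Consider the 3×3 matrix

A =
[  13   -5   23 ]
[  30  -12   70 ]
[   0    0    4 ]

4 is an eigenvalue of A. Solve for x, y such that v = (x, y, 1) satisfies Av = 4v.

We need (A - 4I)v = 0.
A - 4I = [[9, -5, 23], [30, -16, 70], [0, 0, 0]].
Row 1: (9)·x + (-5)·y + (23)·1 = 0
Row 2: (30)·x + (-16)·y + (70)·1 = 0
Row 3: (0)·x + (0)·y + (0)·1 = 0
Solving gives x = 3, y = 10.
Check: A·(3, 10, 1) = (12, 40, 4) = 4·(3, 10, 1).

3, 10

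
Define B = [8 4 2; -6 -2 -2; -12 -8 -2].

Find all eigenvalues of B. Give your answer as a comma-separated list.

The characteristic polynomial is p(r) = det(rI - B).
Expanding the 3×3 determinant: p(r) = r^3 - 4r^2 + 4r.
Rational-root test: r = 2 gives p(2) = 0.
Dividing by (r - 2) leaves r^2 - 2r.
The quadratic factors as r·(r - 2).
Eigenvalues: 0, 2, 2.

0, 2, 2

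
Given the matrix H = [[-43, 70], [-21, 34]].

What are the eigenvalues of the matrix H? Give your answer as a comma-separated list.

-8, -1

det(H - λI) = (-43 - λ)(34 - λ) - (70)·(-21) = λ^2 + 9λ + 8.
This factors as (λ + 8)·(λ + 1) = 0.
Eigenvalues: -8, -1.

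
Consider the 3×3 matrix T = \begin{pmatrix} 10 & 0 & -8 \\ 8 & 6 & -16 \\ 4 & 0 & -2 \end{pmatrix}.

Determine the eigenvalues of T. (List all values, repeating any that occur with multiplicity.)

Compute the characteristic polynomial p(lambda) = det(lambda·I - T).
Expanding the 3×3 determinant: p(lambda) = lambda^3 - 14·lambda^2 + 60·lambda - 72.
Rational-root test: lambda = 2 gives p(2) = 0.
Dividing by (lambda - 2) leaves lambda^2 - 12·lambda + 36.
The quadratic factor is (lambda - 6)^2.
Eigenvalues: 2, 6, 6.

2, 6, 6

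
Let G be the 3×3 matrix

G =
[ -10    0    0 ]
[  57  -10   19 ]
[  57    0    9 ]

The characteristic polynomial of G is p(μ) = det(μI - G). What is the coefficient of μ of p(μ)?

p(μ) = μ^3 + 11μ^2 - 80μ - 900.
The coefficient of μ is -80.

-80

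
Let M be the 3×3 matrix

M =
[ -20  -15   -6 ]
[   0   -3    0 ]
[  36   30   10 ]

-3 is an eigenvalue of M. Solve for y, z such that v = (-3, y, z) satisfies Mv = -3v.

1, 6

We need (M + 3I)v = 0.
M + 3I = [[-17, -15, -6], [0, 0, 0], [36, 30, 13]].
Row 1: (-17)·-3 + (-15)·y + (-6)·z = 0
Row 2: (0)·-3 + (0)·y + (0)·z = 0
Row 3: (36)·-3 + (30)·y + (13)·z = 0
Solving gives y = 1, z = 6.
Check: M·(-3, 1, 6) = (9, -3, -18) = -3·(-3, 1, 6).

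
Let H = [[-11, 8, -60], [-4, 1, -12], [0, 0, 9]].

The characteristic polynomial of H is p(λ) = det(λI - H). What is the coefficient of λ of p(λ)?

p(λ) = λ^3 + λ^2 - 69λ - 189.
The coefficient of λ is -69.

-69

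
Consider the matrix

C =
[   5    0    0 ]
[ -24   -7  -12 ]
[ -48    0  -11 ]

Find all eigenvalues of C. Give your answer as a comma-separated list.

Compute the characteristic polynomial p(lambda) = det(lambda·I - C).
Expanding along the first row, p(lambda) = lambda^3 + 13·lambda^2 - 13·lambda - 385.
Since p(5) = 0, lambda = 5 is a root.
Dividing by (lambda - 5) leaves lambda^2 + 18·lambda + 77.
The quadratic factors as (lambda + 11)·(lambda + 7).
Eigenvalues: -11, -7, 5.

-11, -7, 5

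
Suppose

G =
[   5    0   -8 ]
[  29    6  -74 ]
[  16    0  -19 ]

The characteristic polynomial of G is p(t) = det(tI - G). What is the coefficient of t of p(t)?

-51

p(t) = t^3 + 8t^2 - 51t - 198.
The coefficient of t is -51.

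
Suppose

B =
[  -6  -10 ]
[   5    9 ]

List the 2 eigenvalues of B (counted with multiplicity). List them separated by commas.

det(B - λI) = (-6 - λ)(9 - λ) - (-10)·(5) = λ^2 - 3λ - 4.
This factors as (λ + 1)·(λ - 4) = 0.
Eigenvalues: -1, 4.

-1, 4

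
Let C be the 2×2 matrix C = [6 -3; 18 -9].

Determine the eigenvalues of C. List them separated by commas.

det(C - λI) = (6 - λ)(-9 - λ) - (-3)·(18) = λ^2 + 3λ.
This factors as (λ + 3)·λ = 0.
Eigenvalues: -3, 0.

-3, 0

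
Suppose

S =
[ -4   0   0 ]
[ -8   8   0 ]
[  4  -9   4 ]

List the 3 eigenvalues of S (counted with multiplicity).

S is lower triangular, so its eigenvalues are the diagonal entries.
Diagonal: -4, 8, 4.

-4, 4, 8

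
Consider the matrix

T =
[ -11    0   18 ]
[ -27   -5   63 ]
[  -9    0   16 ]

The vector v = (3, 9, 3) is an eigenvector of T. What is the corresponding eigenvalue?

Compute Tv: T·(3, 9, 3) = (21, 63, 21).
Since Tv = λv, compare component 1: 21 = λ·3, so λ = 7.

7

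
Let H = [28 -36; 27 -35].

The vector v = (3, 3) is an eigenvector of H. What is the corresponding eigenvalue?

-8

Compute Hv: H·(3, 3) = (-24, -24).
Since Hv = λv, compare component 1: -24 = λ·3, so λ = -8.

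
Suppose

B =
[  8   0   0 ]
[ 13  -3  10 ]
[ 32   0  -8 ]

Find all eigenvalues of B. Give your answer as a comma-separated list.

Compute the characteristic polynomial p(r) = det(rI - B).
Cofactor expansion gives p(r) = r^3 + 3r^2 - 64r - 192.
Try r = -8: p(-8) = 0, so -8 is a root.
Dividing by (r + 8) leaves r^2 - 5r - 24.
The quadratic factors as (r + 3)·(r - 8).
Eigenvalues: -8, -3, 8.

-8, -3, 8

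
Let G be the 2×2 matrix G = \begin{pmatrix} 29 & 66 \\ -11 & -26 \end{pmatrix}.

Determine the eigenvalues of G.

-4, 7

det(G - tI) = (29 - t)(-26 - t) - (66)·(-11) = t^2 - 3t - 28.
This factors as (t + 4)·(t - 7) = 0.
Eigenvalues: -4, 7.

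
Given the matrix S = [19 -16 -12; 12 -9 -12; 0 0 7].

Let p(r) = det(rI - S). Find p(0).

-147

p(0) = det(0·I − S) = det(−S) = (−1)^3·det(S).
det(S) = 147, so p(0) = -147.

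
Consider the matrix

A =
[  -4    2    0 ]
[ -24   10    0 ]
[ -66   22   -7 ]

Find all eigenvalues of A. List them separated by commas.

Compute the characteristic polynomial p(λ) = det(λI - A).
Expanding along the first row, p(λ) = λ^3 + λ^2 - 34λ + 56.
Since p(2) = 0, λ = 2 is a root.
Factor out (λ - 2): p(λ) = (λ - 2)·(λ^2 + 3λ - 28).
The quadratic factors as (λ + 7)·(λ - 4).
Eigenvalues: -7, 2, 4.

-7, 2, 4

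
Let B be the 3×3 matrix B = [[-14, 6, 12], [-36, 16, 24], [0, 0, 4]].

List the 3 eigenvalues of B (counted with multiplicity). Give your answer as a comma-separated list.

-2, 4, 4

Compute the characteristic polynomial p(s) = det(sI - B).
Cofactor expansion gives p(s) = s^3 - 6s^2 + 32.
Try s = 4: p(4) = 0, so 4 is a root.
Factor out (s - 4): p(s) = (s - 4)·(s^2 - 2s - 8).
The quadratic factors as (s + 2)·(s - 4).
Eigenvalues: -2, 4, 4.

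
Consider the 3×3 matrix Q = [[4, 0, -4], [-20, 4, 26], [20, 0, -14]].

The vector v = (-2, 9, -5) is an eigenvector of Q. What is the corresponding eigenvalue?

Compute Qv: Q·(-2, 9, -5) = (12, -54, 30).
Since Qv = λv, compare component 1: 12 = λ·-2, so λ = -6.

-6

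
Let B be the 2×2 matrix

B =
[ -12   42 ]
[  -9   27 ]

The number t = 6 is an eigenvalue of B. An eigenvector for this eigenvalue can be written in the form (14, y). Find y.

6

We need (B - 6I)v = 0.
B - 6I = [[-18, 42], [-9, 21]].
Row 1: (-18)·14 + (42)·y = 0
Row 2: (-9)·14 + (21)·y = 0
Solving gives y = 6.
Check: B·(14, 6) = (84, 36) = 6·(14, 6).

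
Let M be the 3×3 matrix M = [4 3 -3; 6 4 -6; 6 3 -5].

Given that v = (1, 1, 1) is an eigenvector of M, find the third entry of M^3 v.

First find the eigenvalue: Mv = (4, 4, 4) = 4·(1, 1, 1), so λ = 4.
Then M^3 v = λ^3·v = 4^3·(1, 1, 1) = 64·(1, 1, 1) = (64, 64, 64).

64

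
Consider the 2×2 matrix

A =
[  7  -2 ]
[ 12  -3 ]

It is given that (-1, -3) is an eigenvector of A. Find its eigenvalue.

Compute Av: A·(-1, -3) = (-1, -3).
Since Av = λv, compare component 1: -1 = λ·-1, so λ = 1.

1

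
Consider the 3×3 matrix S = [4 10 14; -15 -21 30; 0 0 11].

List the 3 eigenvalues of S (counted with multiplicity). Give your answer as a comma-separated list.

Compute the characteristic polynomial p(λ) = det(λI - S).
Cofactor expansion gives p(λ) = λ^3 + 6λ^2 - 121λ - 726.
Try λ = -6: p(-6) = 0, so -6 is a root.
Factor out (λ + 6): p(λ) = (λ + 6)·(λ^2 - 121).
The quadratic factors as (λ + 11)·(λ - 11).
Eigenvalues: -11, -6, 11.

-11, -6, 11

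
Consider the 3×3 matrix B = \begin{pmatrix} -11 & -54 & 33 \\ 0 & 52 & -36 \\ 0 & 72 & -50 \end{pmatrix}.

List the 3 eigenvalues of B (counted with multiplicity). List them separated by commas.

-11, -2, 4

Compute the characteristic polynomial p(s) = det(sI - B).
Cofactor expansion gives p(s) = s^3 + 9s^2 - 30s - 88.
Since p(4) = 0, s = 4 is a root.
Dividing by (s - 4) leaves s^2 + 13s + 22.
The quadratic factors as (s + 11)·(s + 2).
Eigenvalues: -11, -2, 4.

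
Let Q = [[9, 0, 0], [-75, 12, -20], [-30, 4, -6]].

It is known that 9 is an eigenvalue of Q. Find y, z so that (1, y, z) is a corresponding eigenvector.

We need (Q - 9I)v = 0.
Q - 9I = [[0, 0, 0], [-75, 3, -20], [-30, 4, -15]].
Row 1: (0)·1 + (0)·y + (0)·z = 0
Row 2: (-75)·1 + (3)·y + (-20)·z = 0
Row 3: (-30)·1 + (4)·y + (-15)·z = 0
Solving gives y = -15, z = -6.
Check: Q·(1, -15, -6) = (9, -135, -54) = 9·(1, -15, -6).

-15, -6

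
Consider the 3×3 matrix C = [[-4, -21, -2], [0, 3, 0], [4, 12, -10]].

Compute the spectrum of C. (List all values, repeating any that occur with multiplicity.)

Set up det(sI - C) = 0.
Expanding the 3×3 determinant: p(s) = s^3 + 11s^2 + 6s - 144.
Rational-root test: s = -8 gives p(-8) = 0.
Factor out (s + 8): p(s) = (s + 8)·(s^2 + 3s - 18).
The quadratic factors as (s + 6)·(s - 3).
Eigenvalues: -8, -6, 3.

-8, -6, 3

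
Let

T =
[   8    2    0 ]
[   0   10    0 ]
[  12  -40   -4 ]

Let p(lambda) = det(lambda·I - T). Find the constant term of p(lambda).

320

p(lambda) = lambda^3 - 14·lambda^2 + 8·lambda + 320.
The constant term is 320.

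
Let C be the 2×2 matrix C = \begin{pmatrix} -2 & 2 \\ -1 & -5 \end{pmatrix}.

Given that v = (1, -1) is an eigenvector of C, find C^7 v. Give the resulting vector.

First find the eigenvalue: Cv = (-4, 4) = -4·(1, -1), so λ = -4.
Then C^7 v = λ^7·v = (-4)^7·(1, -1) = -16384·(1, -1) = (-16384, 16384).

(-16384, 16384)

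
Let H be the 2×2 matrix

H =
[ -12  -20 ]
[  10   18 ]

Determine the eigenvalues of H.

det(H - sI) = (-12 - s)(18 - s) - (-20)·(10) = s^2 - 6s - 16.
This factors as (s + 2)·(s - 8) = 0.
Eigenvalues: -2, 8.

-2, 8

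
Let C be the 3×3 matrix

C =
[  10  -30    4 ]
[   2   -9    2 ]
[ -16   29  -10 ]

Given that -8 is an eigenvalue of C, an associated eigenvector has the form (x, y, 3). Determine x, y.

We need (C + 8I)v = 0.
C + 8I = [[18, -30, 4], [2, -1, 2], [-16, 29, -2]].
Row 1: (18)·x + (-30)·y + (4)·3 = 0
Row 2: (2)·x + (-1)·y + (2)·3 = 0
Row 3: (-16)·x + (29)·y + (-2)·3 = 0
Solving gives x = -4, y = -2.
Check: C·(-4, -2, 3) = (32, 16, -24) = -8·(-4, -2, 3).

-4, -2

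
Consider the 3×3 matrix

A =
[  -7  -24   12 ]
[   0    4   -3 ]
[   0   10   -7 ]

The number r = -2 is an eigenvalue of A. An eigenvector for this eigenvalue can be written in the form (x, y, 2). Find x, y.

We need (A + 2I)v = 0.
A + 2I = [[-5, -24, 12], [0, 6, -3], [0, 10, -5]].
Row 1: (-5)·x + (-24)·y + (12)·2 = 0
Row 2: (0)·x + (6)·y + (-3)·2 = 0
Row 3: (0)·x + (10)·y + (-5)·2 = 0
Solving gives x = 0, y = 1.
Check: A·(0, 1, 2) = (0, -2, -4) = -2·(0, 1, 2).

0, 1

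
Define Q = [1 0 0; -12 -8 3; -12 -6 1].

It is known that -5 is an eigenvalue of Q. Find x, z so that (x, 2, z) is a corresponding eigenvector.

0, 2

We need (Q + 5I)v = 0.
Q + 5I = [[6, 0, 0], [-12, -3, 3], [-12, -6, 6]].
Row 1: (6)·x + (0)·2 + (0)·z = 0
Row 2: (-12)·x + (-3)·2 + (3)·z = 0
Row 3: (-12)·x + (-6)·2 + (6)·z = 0
Solving gives x = 0, z = 2.
Check: Q·(0, 2, 2) = (0, -10, -10) = -5·(0, 2, 2).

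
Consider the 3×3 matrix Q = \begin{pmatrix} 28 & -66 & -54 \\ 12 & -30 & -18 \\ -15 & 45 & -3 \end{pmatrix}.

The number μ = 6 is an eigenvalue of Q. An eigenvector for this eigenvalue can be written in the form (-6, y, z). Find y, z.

We need (Q - 6I)v = 0.
Q - 6I = [[22, -66, -54], [12, -36, -18], [-15, 45, -9]].
Row 1: (22)·-6 + (-66)·y + (-54)·z = 0
Row 2: (12)·-6 + (-36)·y + (-18)·z = 0
Row 3: (-15)·-6 + (45)·y + (-9)·z = 0
Solving gives y = -2, z = 0.
Check: Q·(-6, -2, 0) = (-36, -12, 0) = 6·(-6, -2, 0).

-2, 0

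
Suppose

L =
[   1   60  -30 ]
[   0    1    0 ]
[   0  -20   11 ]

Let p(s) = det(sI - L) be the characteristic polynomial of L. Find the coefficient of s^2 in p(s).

-13

The coefficient of s^2 of det(sI - L) is −trace(L).
trace(L) = (1) + (1) + (11) = 13, so the coefficient is -13.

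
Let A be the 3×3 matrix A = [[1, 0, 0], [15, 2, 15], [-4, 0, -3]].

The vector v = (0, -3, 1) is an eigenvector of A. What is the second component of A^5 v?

First find the eigenvalue: Av = (0, 9, -3) = -3·(0, -3, 1), so λ = -3.
Then A^5 v = λ^5·v = (-3)^5·(0, -3, 1) = -243·(0, -3, 1) = (0, 729, -243).

729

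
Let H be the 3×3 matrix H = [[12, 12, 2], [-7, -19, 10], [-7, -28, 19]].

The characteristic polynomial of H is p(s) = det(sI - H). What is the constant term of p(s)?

p(s) = s^3 - 12s^2 + 17s + 90.
The constant term is 90.

90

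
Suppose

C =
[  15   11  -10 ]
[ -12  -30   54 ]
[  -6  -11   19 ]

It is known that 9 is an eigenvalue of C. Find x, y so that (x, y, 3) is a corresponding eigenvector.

We need (C - 9I)v = 0.
C - 9I = [[6, 11, -10], [-12, -39, 54], [-6, -11, 10]].
Row 1: (6)·x + (11)·y + (-10)·3 = 0
Row 2: (-12)·x + (-39)·y + (54)·3 = 0
Row 3: (-6)·x + (-11)·y + (10)·3 = 0
Solving gives x = -6, y = 6.
Check: C·(-6, 6, 3) = (-54, 54, 27) = 9·(-6, 6, 3).

-6, 6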